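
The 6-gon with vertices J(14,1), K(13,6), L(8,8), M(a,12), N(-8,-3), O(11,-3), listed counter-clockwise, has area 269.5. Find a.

-10

Write out the shoelace sum; only the two edges meeting at M involve a:
2·Area = [(8·12 − a·8) + (a·(-3) − (-8)·12)] + 237
       = -11·a + 429 = 539
⇒ a = -10.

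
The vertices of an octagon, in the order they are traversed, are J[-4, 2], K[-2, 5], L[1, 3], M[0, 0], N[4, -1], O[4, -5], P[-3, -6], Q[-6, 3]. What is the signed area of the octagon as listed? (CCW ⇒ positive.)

Apply the surveyor's formula: 2A = Σ (x_i·y_{i+1} − x_{i+1}·y_i), indices taken mod 8.
Σ = (-16) + (-11) + (0) + (0) + (-16) + (-39) + (-45) + (0) = -127
Signed area = Σ/2 = -63.5 (negative ⇒ clockwise traversal).

-63.5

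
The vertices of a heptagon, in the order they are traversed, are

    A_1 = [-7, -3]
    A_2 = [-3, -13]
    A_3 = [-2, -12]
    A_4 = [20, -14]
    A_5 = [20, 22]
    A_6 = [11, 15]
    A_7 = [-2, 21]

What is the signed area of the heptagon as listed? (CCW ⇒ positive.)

Apply Gauss's area formula: 2A = Σ (x_i·y_{i+1} − x_{i+1}·y_i), indices taken mod 7.
A_1→A_2: (-7)(-13) − (-3)(-3) = 82
A_2→A_3: (-3)(-12) − (-2)(-13) = 10
A_3→A_4: (-2)(-14) − (20)(-12) = 268
A_4→A_5: (20)(22) − (20)(-14) = 720
A_5→A_6: (20)(15) − (11)(22) = 58
A_6→A_7: (11)(21) − (-2)(15) = 261
A_7→A_1: (-2)(-3) − (-7)(21) = 153
Σ = 1552
Signed area = Σ/2 = 776 (positive ⇒ counter-clockwise traversal).

776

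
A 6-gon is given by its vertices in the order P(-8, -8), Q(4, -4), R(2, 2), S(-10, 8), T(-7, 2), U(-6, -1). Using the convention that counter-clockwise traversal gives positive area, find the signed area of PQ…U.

P→Q: (-8)(-4) − (4)(-8) = 64
Q→R: (4)(2) − (2)(-4) = 16
R→S: (2)(8) − (-10)(2) = 36
S→T: (-10)(2) − (-7)(8) = 36
T→U: (-7)(-1) − (-6)(2) = 19
U→P: (-6)(-8) − (-8)(-1) = 40
Σ = 211
Signed area = Σ/2 = 105.5 (positive ⇒ counter-clockwise traversal).

105.5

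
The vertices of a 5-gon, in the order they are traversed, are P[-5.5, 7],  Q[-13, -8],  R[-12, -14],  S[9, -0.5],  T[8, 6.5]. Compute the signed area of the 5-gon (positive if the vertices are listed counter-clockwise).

Σ = (135) + (86) + (132) + (62.5) + (91.75) = 507.25
Signed area = Σ/2 = 253.625 (positive ⇒ counter-clockwise traversal).

253.625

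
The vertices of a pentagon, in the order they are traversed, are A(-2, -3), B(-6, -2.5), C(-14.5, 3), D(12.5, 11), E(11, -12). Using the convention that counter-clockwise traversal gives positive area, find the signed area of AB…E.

Σ = (-13) + (-54.25) + (-197) + (-271) + (-57) = -592.25
Signed area = Σ/2 = -296.125 (negative ⇒ clockwise traversal).

-296.125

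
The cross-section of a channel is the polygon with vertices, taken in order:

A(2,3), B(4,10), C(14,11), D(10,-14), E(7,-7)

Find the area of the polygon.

Apply the surveyor's formula: 2A = Σ (x_i·y_{i+1} − x_{i+1}·y_i), indices taken mod 5.
Cross-terms: 8, -96, -306, 28, 35  ⇒  Σ = -331
Area = |Σ|/2 = 165.5.

165.5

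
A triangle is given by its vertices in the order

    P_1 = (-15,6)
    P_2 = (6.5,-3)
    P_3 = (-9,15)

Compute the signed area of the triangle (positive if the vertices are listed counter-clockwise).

123.75

P_1→P_2: (-15)(-3) − (6.5)(6) = 6
P_2→P_3: (6.5)(15) − (-9)(-3) = 70.5
P_3→P_1: (-9)(6) − (-15)(15) = 171
Σ = 247.5
Signed area = Σ/2 = 123.75 (positive ⇒ counter-clockwise traversal).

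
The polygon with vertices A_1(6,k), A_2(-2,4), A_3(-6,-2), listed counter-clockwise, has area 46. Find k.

The doubled signed area Σ (x_i y_{i+1} − x_{i+1} y_i) is linear in k.
With k=0 it equals 64; the coefficient of k is -4 (from the two edges through A_1).
So -4·k + 64 = 2·46 = 92 ⇒ k = -7.

-7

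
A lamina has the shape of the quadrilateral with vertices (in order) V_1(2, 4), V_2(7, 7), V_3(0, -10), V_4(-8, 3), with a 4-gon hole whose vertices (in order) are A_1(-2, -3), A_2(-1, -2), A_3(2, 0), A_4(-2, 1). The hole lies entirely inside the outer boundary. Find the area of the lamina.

Outer boundary:
Apply the surveyor's formula: 2A = Σ (x_i·y_{i+1} − x_{i+1}·y_i), indices taken mod 4.
V_1→V_2: (2)(7) − (7)(4) = -14
V_2→V_3: (7)(-10) − (0)(7) = -70
V_3→V_4: (0)(3) − (-8)(-10) = -80
V_4→V_1: (-8)(4) − (2)(3) = -38
Σ = -202
Area = |Σ|/2 = 101.
Hole:
Apply the surveyor's formula: 2A = Σ (x_i·y_{i+1} − x_{i+1}·y_i), indices taken mod 4.
Σ = (1) + (4) + (2) + (8) = 15
Area = |Σ|/2 = 7.5.
Net area = 101 − 7.5 = 93.5.

93.5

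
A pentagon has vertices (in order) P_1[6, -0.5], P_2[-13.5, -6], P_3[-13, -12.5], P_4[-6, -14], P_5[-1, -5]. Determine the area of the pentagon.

Apply the shoelace formula: 2A = Σ (x_i·y_{i+1} − x_{i+1}·y_i), indices taken mod 5.
Σ = (-42.75) + (90.75) + (107) + (16) + (30.5) = 201.5
Area = |Σ|/2 = 100.75.

100.75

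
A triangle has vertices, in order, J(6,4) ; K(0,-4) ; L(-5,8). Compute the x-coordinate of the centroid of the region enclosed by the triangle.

1/3

Apply the shoelace (surveyor's) formula. First the cross-terms c_i = x_i·y_{i+1} − x_{i+1}·y_i:
  -24, -20, -68  ⇒  2A = -112, A = -56.
Then Σ (x_i + x_{i+1})·c_i = -112, so x̄ = -112 / (6·(-56)) = 1/3.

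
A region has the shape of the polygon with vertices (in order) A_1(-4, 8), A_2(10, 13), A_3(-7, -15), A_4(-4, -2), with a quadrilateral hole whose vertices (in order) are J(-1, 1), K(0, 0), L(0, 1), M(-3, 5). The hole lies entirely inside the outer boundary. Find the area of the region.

Outer boundary:
Apply the surveyor's formula: 2A = Σ (x_i·y_{i+1} − x_{i+1}·y_i), indices taken mod 4.
Σ = (-132) + (-59) + (-46) + (-40) = -277
Area = |Σ|/2 = 138.5.
Hole:
Apply the surveyor's formula: 2A = Σ (x_i·y_{i+1} − x_{i+1}·y_i), indices taken mod 4.
J→K: (-1)(0) − (0)(1) = 0
K→L: (0)(1) − (0)(0) = 0
L→M: (0)(5) − (-3)(1) = 3
M→J: (-3)(1) − (-1)(5) = 2
Σ = 5
Area = |Σ|/2 = 2.5.
Net area = 138.5 − 2.5 = 136.

136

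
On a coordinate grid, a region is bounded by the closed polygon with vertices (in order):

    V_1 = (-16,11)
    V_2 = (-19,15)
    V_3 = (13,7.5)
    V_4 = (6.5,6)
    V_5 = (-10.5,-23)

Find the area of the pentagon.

454.625

Apply the surveyor's formula: 2A = Σ (x_i·y_{i+1} − x_{i+1}·y_i), indices taken mod 5.
Cross-terms: -31, -337.5, 29.25, -86.5, -483.5  ⇒  Σ = -909.25
Area = |Σ|/2 = 454.625.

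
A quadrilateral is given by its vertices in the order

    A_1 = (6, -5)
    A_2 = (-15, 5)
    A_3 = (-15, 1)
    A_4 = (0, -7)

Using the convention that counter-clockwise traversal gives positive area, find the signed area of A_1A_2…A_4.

Apply the surveyor's formula: 2A = Σ (x_i·y_{i+1} − x_{i+1}·y_i), indices taken mod 4.
Cross-terms: -45, 60, 105, 42  ⇒  Σ = 162
Signed area = Σ/2 = 81 (positive ⇒ counter-clockwise traversal).

81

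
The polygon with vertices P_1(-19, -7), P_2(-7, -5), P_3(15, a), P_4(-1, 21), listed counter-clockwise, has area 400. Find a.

The doubled signed area Σ (x_i y_{i+1} − x_{i+1} y_i) is linear in a.
With a=0 it equals 842; the coefficient of a is -6 (from the two edges through P_3).
So -6·a + 842 = 2·400 = 800 ⇒ a = 7.

7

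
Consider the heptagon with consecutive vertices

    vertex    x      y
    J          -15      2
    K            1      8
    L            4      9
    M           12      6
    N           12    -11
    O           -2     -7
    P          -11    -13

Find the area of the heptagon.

Apply the surveyor's formula: 2A = Σ (x_i·y_{i+1} − x_{i+1}·y_i), indices taken mod 7.
Σ = (-122) + (-23) + (-84) + (-204) + (-106) + (-51) + (-217) = -807
Area = |Σ|/2 = 403.5.

403.5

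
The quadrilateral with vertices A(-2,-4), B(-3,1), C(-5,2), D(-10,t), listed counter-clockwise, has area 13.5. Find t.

6

Write out the shoelace sum; only the two edges meeting at D involve t:
2·Area = [((-5)·t − (-10)·2) + ((-10)·(-4) − (-2)·t)] + -15
       = -3·t + 45 = 27
⇒ t = 6.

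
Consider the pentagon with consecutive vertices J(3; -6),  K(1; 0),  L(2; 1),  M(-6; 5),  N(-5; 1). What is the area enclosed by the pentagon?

Apply the surveyor's formula: 2A = Σ (x_i·y_{i+1} − x_{i+1}·y_i), indices taken mod 5.
Cross-terms: 6, 1, 16, 19, 27  ⇒  Σ = 69
Area = |Σ|/2 = 34.5.

34.5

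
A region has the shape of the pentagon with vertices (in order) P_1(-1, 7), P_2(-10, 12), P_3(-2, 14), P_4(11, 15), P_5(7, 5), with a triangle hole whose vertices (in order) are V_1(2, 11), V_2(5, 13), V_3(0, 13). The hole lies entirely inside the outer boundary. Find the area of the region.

114

Outer boundary:
Σ = (58) + (-116) + (-184) + (-50) + (54) = -238
Area = |Σ|/2 = 119.
Hole:
Apply the shoelace formula: 2A = Σ (x_i·y_{i+1} − x_{i+1}·y_i), indices taken mod 3.
V_1→V_2: (2)(13) − (5)(11) = -29
V_2→V_3: (5)(13) − (0)(13) = 65
V_3→V_1: (0)(11) − (2)(13) = -26
Σ = 10
Area = |Σ|/2 = 5.
Net area = 119 − 5 = 114.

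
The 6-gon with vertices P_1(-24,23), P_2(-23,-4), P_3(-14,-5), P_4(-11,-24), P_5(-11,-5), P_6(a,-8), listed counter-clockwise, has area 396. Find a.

Write out the shoelace sum; only the two edges meeting at P_6 involve a:
2·Area = [((-11)·(-8) − a·(-5)) + (a·23 − (-24)·(-8))] + 756
       = 28·a + 652 = 792
⇒ a = 5.

5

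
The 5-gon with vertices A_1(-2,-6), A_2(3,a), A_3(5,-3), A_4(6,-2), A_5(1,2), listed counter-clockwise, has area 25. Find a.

Write out the shoelace sum; only the two edges meeting at A_2 involve a:
2·Area = [((-2)·a − 3·(-6)) + (3·(-3) − 5·a)] + 20
       = -7·a + 29 = 50
⇒ a = -3.

-3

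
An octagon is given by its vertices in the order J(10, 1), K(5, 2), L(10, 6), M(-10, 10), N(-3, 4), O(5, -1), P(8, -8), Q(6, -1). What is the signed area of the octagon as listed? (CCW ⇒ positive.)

Apply the surveyor's formula: 2A = Σ (x_i·y_{i+1} − x_{i+1}·y_i), indices taken mod 8.
Cross-terms: 15, 10, 160, -10, -17, -32, 40, 16  ⇒  Σ = 182
Signed area = Σ/2 = 91 (positive ⇒ counter-clockwise traversal).

91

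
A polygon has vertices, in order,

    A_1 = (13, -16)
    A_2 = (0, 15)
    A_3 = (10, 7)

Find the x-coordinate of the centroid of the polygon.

23/3

Apply Gauss's area formula. First the cross-terms c_i = x_i·y_{i+1} − x_{i+1}·y_i:
  195, -150, -251  ⇒  2A = -206, A = -103.
Then Σ (x_i + x_{i+1})·c_i = -4738, so x̄ = -4738 / (6·(-103)) = 23/3.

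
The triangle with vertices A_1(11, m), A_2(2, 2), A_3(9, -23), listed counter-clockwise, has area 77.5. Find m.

-8

The doubled signed area Σ (x_i y_{i+1} − x_{i+1} y_i) is linear in m.
With m=0 it equals 211; the coefficient of m is 7 (from the two edges through A_1).
So 7·m + 211 = 2·77.5 = 155 ⇒ m = -8.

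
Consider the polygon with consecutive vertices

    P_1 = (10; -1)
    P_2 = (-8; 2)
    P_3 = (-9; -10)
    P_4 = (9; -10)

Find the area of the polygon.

Apply the surveyor's formula: 2A = Σ (x_i·y_{i+1} − x_{i+1}·y_i), indices taken mod 4.
Σ = (12) + (98) + (180) + (91) = 381
Area = |Σ|/2 = 190.5.

190.5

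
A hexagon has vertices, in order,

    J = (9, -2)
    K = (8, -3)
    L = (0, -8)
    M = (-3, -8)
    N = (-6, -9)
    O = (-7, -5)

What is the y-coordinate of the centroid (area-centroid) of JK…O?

Apply the shoelace formula. First the cross-terms c_i = x_i·y_{i+1} − x_{i+1}·y_i:
  -11, -64, -24, -21, -33, 59  ⇒  2A = -94, A = -47.
Then Σ (y_i + y_{i+1})·c_i = 1549, so ȳ = 1549 / (6·(-47)) = -1549/282.

-1549/282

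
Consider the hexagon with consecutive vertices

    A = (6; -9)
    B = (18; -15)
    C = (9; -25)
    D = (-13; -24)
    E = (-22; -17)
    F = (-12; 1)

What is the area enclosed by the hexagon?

Apply the shoelace formula: 2A = Σ (x_i·y_{i+1} − x_{i+1}·y_i), indices taken mod 6.
A→B: (6)(-15) − (18)(-9) = 72
B→C: (18)(-25) − (9)(-15) = -315
C→D: (9)(-24) − (-13)(-25) = -541
D→E: (-13)(-17) − (-22)(-24) = -307
E→F: (-22)(1) − (-12)(-17) = -226
F→A: (-12)(-9) − (6)(1) = 102
Σ = -1215
Area = |Σ|/2 = 607.5.

607.5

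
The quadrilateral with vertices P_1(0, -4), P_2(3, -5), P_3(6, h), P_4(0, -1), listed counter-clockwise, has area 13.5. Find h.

Write out the shoelace sum; only the two edges meeting at P_3 involve h:
2·Area = [(3·h − 6·(-5)) + (6·(-1) − 0·h)] + 12
       = 3·h + 36 = 27
⇒ h = -3.

-3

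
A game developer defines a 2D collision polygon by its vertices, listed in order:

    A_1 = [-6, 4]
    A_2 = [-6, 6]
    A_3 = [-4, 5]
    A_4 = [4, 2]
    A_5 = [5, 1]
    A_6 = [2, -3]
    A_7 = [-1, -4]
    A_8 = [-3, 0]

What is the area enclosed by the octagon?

A_1→A_2: (-6)(6) − (-6)(4) = -12
A_2→A_3: (-6)(5) − (-4)(6) = -6
A_3→A_4: (-4)(2) − (4)(5) = -28
A_4→A_5: (4)(1) − (5)(2) = -6
A_5→A_6: (5)(-3) − (2)(1) = -17
A_6→A_7: (2)(-4) − (-1)(-3) = -11
A_7→A_8: (-1)(0) − (-3)(-4) = -12
A_8→A_1: (-3)(4) − (-6)(0) = -12
Σ = -104
Area = |Σ|/2 = 52.

52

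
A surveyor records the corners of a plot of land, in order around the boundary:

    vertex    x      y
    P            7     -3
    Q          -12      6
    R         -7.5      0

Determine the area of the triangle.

36.75

Apply the shoelace formula: 2A = Σ (x_i·y_{i+1} − x_{i+1}·y_i), indices taken mod 3.
P→Q: (7)(6) − (-12)(-3) = 6
Q→R: (-12)(0) − (-7.5)(6) = 45
R→P: (-7.5)(-3) − (7)(0) = 22.5
Σ = 73.5
Area = |Σ|/2 = 36.75.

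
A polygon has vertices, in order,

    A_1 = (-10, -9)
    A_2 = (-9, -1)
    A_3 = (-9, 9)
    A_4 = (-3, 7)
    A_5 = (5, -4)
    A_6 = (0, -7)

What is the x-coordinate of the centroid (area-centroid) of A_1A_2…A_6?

Apply the shoelace (surveyor's) formula. First the cross-terms c_i = x_i·y_{i+1} − x_{i+1}·y_i:
  -71, -90, -36, -23, -35, -70  ⇒  2A = -325, A = -162.5.
Then Σ (x_i + x_{i+1})·c_i = 3880, so x̄ = 3880 / (6·(-162.5)) = -776/195.

-776/195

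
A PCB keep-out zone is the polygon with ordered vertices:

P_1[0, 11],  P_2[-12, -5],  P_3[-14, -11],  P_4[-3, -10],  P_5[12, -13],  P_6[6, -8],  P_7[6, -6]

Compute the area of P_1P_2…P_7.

260

Apply the shoelace (surveyor's) formula: 2A = Σ (x_i·y_{i+1} − x_{i+1}·y_i), indices taken mod 7.
Σ = (132) + (62) + (107) + (159) + (-18) + (12) + (66) = 520
Area = |Σ|/2 = 260.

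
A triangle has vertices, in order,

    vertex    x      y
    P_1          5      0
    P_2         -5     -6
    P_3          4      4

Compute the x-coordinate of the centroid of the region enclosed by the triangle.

4/3

Apply the shoelace (surveyor's) formula. First the cross-terms c_i = x_i·y_{i+1} − x_{i+1}·y_i:
  -30, 4, -20  ⇒  2A = -46, A = -23.
Then Σ (x_i + x_{i+1})·c_i = -184, so x̄ = -184 / (6·(-23)) = 4/3.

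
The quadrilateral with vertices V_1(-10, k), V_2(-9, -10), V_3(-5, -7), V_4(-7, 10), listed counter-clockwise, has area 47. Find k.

-10

The doubled signed area Σ (x_i y_{i+1} − x_{i+1} y_i) is linear in k.
With k=0 it equals 114; the coefficient of k is 2 (from the two edges through V_1).
So 2·k + 114 = 2·47 = 94 ⇒ k = -10.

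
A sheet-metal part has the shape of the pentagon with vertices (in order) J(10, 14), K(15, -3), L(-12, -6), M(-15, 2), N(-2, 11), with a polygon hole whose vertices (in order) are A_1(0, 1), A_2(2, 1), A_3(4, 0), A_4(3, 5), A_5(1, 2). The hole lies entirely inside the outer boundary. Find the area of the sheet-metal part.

Outer boundary:
Apply Gauss's area formula: 2A = Σ (x_i·y_{i+1} − x_{i+1}·y_i), indices taken mod 5.
Σ = (-240) + (-126) + (-114) + (-161) + (-138) = -779
Area = |Σ|/2 = 389.5.
Hole:
Σ = (-2) + (-4) + (20) + (1) + (1) = 16
Area = |Σ|/2 = 8.
Net area = 389.5 − 8 = 381.5.

381.5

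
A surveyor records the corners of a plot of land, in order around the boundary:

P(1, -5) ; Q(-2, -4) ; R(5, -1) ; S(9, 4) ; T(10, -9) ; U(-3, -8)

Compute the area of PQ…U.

Apply the surveyor's formula: 2A = Σ (x_i·y_{i+1} − x_{i+1}·y_i), indices taken mod 6.
Cross-terms: -14, 22, 29, -121, -107, 23  ⇒  Σ = -168
Area = |Σ|/2 = 84.

84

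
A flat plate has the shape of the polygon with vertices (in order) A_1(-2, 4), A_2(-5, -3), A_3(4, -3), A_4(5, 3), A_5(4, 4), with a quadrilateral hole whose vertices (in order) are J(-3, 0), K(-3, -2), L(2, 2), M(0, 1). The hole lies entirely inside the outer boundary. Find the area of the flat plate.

Outer boundary:
Σ = (26) + (27) + (27) + (8) + (24) = 112
Area = |Σ|/2 = 56.
Hole:
Apply Gauss's area formula: 2A = Σ (x_i·y_{i+1} − x_{i+1}·y_i), indices taken mod 4.
Cross-terms: 6, -2, 2, 3  ⇒  Σ = 9
Area = |Σ|/2 = 4.5.
Net area = 56 − 4.5 = 51.5.

51.5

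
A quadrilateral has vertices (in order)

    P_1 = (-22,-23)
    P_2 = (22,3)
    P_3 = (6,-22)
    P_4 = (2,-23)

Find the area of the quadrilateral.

354

Apply the shoelace formula: 2A = Σ (x_i·y_{i+1} − x_{i+1}·y_i), indices taken mod 4.
Cross-terms: 440, -502, -94, -552  ⇒  Σ = -708
Area = |Σ|/2 = 354.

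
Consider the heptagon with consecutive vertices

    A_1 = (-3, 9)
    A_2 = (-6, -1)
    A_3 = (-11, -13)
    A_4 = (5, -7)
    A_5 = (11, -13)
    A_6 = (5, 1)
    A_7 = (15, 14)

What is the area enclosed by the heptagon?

293

Σ = (57) + (67) + (142) + (12) + (76) + (55) + (177) = 586
Area = |Σ|/2 = 293.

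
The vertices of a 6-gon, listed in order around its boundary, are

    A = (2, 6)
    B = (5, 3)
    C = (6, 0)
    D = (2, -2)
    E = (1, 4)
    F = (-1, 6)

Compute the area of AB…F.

Apply the surveyor's formula: 2A = Σ (x_i·y_{i+1} − x_{i+1}·y_i), indices taken mod 6.
A→B: (2)(3) − (5)(6) = -24
B→C: (5)(0) − (6)(3) = -18
C→D: (6)(-2) − (2)(0) = -12
D→E: (2)(4) − (1)(-2) = 10
E→F: (1)(6) − (-1)(4) = 10
F→A: (-1)(6) − (2)(6) = -18
Σ = -52
Area = |Σ|/2 = 26.

26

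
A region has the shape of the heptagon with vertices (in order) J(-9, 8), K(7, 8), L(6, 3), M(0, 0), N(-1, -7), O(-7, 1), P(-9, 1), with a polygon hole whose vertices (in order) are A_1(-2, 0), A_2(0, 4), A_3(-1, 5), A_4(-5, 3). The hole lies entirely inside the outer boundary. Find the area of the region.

121

Outer boundary:
Apply the shoelace (surveyor's) formula: 2A = Σ (x_i·y_{i+1} − x_{i+1}·y_i), indices taken mod 7.
Σ = (-128) + (-27) + (0) + (0) + (-50) + (2) + (-63) = -266
Area = |Σ|/2 = 133.
Hole:
Apply the shoelace formula: 2A = Σ (x_i·y_{i+1} − x_{i+1}·y_i), indices taken mod 4.
A_1→A_2: (-2)(4) − (0)(0) = -8
A_2→A_3: (0)(5) − (-1)(4) = 4
A_3→A_4: (-1)(3) − (-5)(5) = 22
A_4→A_1: (-5)(0) − (-2)(3) = 6
Σ = 24
Area = |Σ|/2 = 12.
Net area = 133 − 12 = 121.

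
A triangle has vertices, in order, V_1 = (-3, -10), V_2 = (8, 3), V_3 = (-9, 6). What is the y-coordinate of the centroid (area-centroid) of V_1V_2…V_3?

Apply the surveyor's formula. First the cross-terms c_i = x_i·y_{i+1} − x_{i+1}·y_i:
  71, 75, 108  ⇒  2A = 254, A = 127.
Then Σ (y_i + y_{i+1})·c_i = -254, so ȳ = -254 / (6·127) = -1/3.

-1/3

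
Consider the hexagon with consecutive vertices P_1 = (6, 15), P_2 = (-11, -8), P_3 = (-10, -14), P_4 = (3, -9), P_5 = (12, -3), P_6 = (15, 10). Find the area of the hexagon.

376

Σ = (117) + (74) + (132) + (99) + (165) + (165) = 752
Area = |Σ|/2 = 376.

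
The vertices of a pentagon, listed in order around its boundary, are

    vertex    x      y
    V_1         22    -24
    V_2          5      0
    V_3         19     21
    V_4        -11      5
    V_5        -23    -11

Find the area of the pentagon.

Apply the shoelace formula: 2A = Σ (x_i·y_{i+1} − x_{i+1}·y_i), indices taken mod 5.
Σ = (120) + (105) + (326) + (236) + (794) = 1581
Area = |Σ|/2 = 790.5.

790.5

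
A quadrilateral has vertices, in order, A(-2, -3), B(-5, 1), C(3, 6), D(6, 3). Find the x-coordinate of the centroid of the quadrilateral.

106/267

Apply Gauss's area formula. First the cross-terms c_i = x_i·y_{i+1} − x_{i+1}·y_i:
  -17, -33, -27, -12  ⇒  2A = -89, A = -44.5.
Then Σ (x_i + x_{i+1})·c_i = -106, so x̄ = -106 / (6·(-44.5)) = 106/267.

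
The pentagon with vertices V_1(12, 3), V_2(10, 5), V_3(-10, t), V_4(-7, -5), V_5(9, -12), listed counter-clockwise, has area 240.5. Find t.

Write out the shoelace sum; only the two edges meeting at V_3 involve t:
2·Area = [(10·t − (-10)·5) + ((-10)·(-5) − (-7)·t)] + 330
       = 17·t + 430 = 481
⇒ t = 3.

3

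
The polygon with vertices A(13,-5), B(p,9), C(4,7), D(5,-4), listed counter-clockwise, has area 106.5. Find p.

The doubled signed area Σ (x_i y_{i+1} − x_{i+1} y_i) is linear in p.
With p=0 it equals 57; the coefficient of p is 12 (from the two edges through B).
So 12·p + 57 = 2·106.5 = 213 ⇒ p = 13.

13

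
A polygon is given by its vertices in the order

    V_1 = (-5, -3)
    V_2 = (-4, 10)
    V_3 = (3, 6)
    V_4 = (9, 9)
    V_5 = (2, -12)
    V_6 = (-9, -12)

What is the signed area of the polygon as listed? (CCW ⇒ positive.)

Apply the shoelace (surveyor's) formula: 2A = Σ (x_i·y_{i+1} − x_{i+1}·y_i), indices taken mod 6.
Σ = (-62) + (-54) + (-27) + (-126) + (-132) + (-33) = -434
Signed area = Σ/2 = -217 (negative ⇒ clockwise traversal).

-217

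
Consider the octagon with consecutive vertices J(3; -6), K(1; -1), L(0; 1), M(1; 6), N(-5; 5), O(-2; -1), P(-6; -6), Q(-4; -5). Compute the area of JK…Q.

Apply Gauss's area formula: 2A = Σ (x_i·y_{i+1} − x_{i+1}·y_i), indices taken mod 8.
Σ = (3) + (1) + (-1) + (35) + (15) + (6) + (6) + (39) = 104
Area = |Σ|/2 = 52.

52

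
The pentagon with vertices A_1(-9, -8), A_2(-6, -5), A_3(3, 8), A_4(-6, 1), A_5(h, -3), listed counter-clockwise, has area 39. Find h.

-8

Write out the shoelace sum; only the two edges meeting at A_5 involve h:
2·Area = [((-6)·(-3) − h·1) + (h·(-8) − (-9)·(-3))] + 15
       = -9·h + 6 = 78
⇒ h = -8.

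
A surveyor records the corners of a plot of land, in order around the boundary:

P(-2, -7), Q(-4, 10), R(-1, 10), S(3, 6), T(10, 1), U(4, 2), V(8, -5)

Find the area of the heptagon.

Apply the shoelace (surveyor's) formula: 2A = Σ (x_i·y_{i+1} − x_{i+1}·y_i), indices taken mod 7.
Cross-terms: -48, -30, -36, -57, 16, -36, -66  ⇒  Σ = -257
Area = |Σ|/2 = 128.5.

128.5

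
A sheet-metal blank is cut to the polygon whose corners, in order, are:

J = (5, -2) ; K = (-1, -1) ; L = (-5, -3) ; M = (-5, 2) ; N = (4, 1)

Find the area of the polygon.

Apply Gauss's area formula: 2A = Σ (x_i·y_{i+1} − x_{i+1}·y_i), indices taken mod 5.
Cross-terms: -7, -2, -25, -13, -13  ⇒  Σ = -60
Area = |Σ|/2 = 30.

30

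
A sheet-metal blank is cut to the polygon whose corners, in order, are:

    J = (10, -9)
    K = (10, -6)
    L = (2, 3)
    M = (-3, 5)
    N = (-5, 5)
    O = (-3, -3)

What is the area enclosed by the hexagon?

J→K: (10)(-6) − (10)(-9) = 30
K→L: (10)(3) − (2)(-6) = 42
L→M: (2)(5) − (-3)(3) = 19
M→N: (-3)(5) − (-5)(5) = 10
N→O: (-5)(-3) − (-3)(5) = 30
O→J: (-3)(-9) − (10)(-3) = 57
Σ = 188
Area = |Σ|/2 = 94.

94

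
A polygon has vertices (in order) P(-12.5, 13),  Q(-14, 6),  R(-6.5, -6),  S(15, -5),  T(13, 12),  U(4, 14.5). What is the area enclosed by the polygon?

Apply the surveyor's formula: 2A = Σ (x_i·y_{i+1} − x_{i+1}·y_i), indices taken mod 6.
Cross-terms: 107, 123, 122.5, 245, 140.5, 233.25  ⇒  Σ = 971.25
Area = |Σ|/2 = 485.625.

485.625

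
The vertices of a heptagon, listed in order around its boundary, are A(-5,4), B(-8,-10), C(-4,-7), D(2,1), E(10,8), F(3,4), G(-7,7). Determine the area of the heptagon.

93

Apply Gauss's area formula: 2A = Σ (x_i·y_{i+1} − x_{i+1}·y_i), indices taken mod 7.
Σ = (82) + (16) + (10) + (6) + (16) + (49) + (7) = 186
Area = |Σ|/2 = 93.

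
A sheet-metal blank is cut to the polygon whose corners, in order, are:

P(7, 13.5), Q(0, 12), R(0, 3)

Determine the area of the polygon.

Apply the surveyor's formula: 2A = Σ (x_i·y_{i+1} − x_{i+1}·y_i), indices taken mod 3.
Σ = (84) + (0) + (-21) = 63
Area = |Σ|/2 = 31.5.

31.5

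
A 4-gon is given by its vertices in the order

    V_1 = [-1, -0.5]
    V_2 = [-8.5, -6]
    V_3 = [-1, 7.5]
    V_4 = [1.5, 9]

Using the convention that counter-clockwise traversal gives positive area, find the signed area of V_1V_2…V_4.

Σ = (1.75) + (-69.75) + (-20.25) + (8.25) = -80
Signed area = Σ/2 = -40 (negative ⇒ clockwise traversal).

-40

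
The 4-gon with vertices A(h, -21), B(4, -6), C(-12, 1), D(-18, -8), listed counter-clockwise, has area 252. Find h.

Write out the shoelace sum; only the two edges meeting at A involve h:
2·Area = [((-18)·(-21) − h·(-8)) + (h·(-6) − 4·(-21))] + 46
       = 2·h + 508 = 504
⇒ h = -2.

-2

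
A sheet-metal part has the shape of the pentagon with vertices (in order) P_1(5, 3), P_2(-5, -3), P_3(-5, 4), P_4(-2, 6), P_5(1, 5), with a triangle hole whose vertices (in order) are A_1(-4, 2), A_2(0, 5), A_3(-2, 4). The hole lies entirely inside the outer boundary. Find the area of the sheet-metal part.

Outer boundary:
Apply the shoelace (surveyor's) formula: 2A = Σ (x_i·y_{i+1} − x_{i+1}·y_i), indices taken mod 5.
Cross-terms: 0, -35, -22, -16, -22  ⇒  Σ = -95
Area = |Σ|/2 = 47.5.
Hole:
Σ = (-20) + (10) + (12) = 2
Area = |Σ|/2 = 1.
Net area = 47.5 − 1 = 46.5.

46.5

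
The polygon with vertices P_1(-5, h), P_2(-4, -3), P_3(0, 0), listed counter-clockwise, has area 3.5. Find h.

Write out the shoelace sum; only the two edges meeting at P_1 involve h:
2·Area = [(0·h − (-5)·0) + ((-5)·(-3) − (-4)·h)] + 0
       = 4·h + 15 = 7
⇒ h = -2.

-2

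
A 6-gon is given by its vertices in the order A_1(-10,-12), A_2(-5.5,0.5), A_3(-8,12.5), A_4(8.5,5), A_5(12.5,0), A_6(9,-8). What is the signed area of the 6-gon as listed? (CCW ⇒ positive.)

-316.25

Apply the shoelace formula: 2A = Σ (x_i·y_{i+1} − x_{i+1}·y_i), indices taken mod 6.
Cross-terms: -71, -64.75, -146.25, -62.5, -100, -188  ⇒  Σ = -632.5
Signed area = Σ/2 = -316.25 (negative ⇒ clockwise traversal).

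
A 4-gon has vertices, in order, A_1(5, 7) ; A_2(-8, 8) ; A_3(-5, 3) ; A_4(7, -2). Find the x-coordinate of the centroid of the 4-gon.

19/48

Apply the shoelace (surveyor's) formula. First the cross-terms c_i = x_i·y_{i+1} − x_{i+1}·y_i:
  96, 16, -11, 59  ⇒  2A = 160, A = 80.
Then Σ (x_i + x_{i+1})·c_i = 190, so x̄ = 190 / (6·80) = 19/48.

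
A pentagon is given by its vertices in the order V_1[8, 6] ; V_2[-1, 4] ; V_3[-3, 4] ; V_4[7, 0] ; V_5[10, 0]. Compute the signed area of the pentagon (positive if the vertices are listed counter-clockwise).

Σ = (38) + (8) + (-28) + (0) + (60) = 78
Signed area = Σ/2 = 39 (positive ⇒ counter-clockwise traversal).

39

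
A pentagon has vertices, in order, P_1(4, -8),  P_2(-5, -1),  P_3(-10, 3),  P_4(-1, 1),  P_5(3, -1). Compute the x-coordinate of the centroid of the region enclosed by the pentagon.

-176/147

Apply the shoelace (surveyor's) formula. First the cross-terms c_i = x_i·y_{i+1} − x_{i+1}·y_i:
  -44, -25, -7, -2, -20  ⇒  2A = -98, A = -49.
Then Σ (x_i + x_{i+1})·c_i = 352, so x̄ = 352 / (6·(-49)) = -176/147.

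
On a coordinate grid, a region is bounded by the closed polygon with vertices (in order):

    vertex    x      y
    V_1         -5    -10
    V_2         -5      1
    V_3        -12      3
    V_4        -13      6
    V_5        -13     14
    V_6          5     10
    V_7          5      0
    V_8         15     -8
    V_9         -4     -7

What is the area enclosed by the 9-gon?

308.5

Σ = (-55) + (-3) + (-33) + (-104) + (-200) + (-50) + (-40) + (-137) + (5) = -617
Area = |Σ|/2 = 308.5.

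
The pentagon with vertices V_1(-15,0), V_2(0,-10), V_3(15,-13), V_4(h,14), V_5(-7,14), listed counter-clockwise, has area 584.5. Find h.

13

Write out the shoelace sum; only the two edges meeting at V_4 involve h:
2·Area = [(15·14 − h·(-13)) + (h·14 − (-7)·14)] + 510
       = 27·h + 818 = 1169
⇒ h = 13.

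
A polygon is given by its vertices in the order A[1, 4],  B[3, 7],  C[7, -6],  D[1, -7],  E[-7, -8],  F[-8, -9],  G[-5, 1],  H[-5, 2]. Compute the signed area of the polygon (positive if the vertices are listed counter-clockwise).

Apply the shoelace formula: 2A = Σ (x_i·y_{i+1} − x_{i+1}·y_i), indices taken mod 8.
Σ = (-5) + (-67) + (-43) + (-57) + (-1) + (-53) + (-5) + (-22) = -253
Signed area = Σ/2 = -126.5 (negative ⇒ clockwise traversal).

-126.5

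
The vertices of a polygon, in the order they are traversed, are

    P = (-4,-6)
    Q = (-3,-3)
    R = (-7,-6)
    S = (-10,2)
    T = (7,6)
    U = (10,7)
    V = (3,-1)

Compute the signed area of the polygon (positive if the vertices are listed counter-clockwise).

-110.5

Apply Gauss's area formula: 2A = Σ (x_i·y_{i+1} − x_{i+1}·y_i), indices taken mod 7.
P→Q: (-4)(-3) − (-3)(-6) = -6
Q→R: (-3)(-6) − (-7)(-3) = -3
R→S: (-7)(2) − (-10)(-6) = -74
S→T: (-10)(6) − (7)(2) = -74
T→U: (7)(7) − (10)(6) = -11
U→V: (10)(-1) − (3)(7) = -31
V→P: (3)(-6) − (-4)(-1) = -22
Σ = -221
Signed area = Σ/2 = -110.5 (negative ⇒ clockwise traversal).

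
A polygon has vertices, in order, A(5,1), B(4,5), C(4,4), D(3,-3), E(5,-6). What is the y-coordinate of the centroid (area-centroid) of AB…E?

-82/75

Apply Gauss's area formula. First the cross-terms c_i = x_i·y_{i+1} − x_{i+1}·y_i:
  21, -4, -24, -3, 35  ⇒  2A = 25, A = 12.5.
Then Σ (y_i + y_{i+1})·c_i = -82, so ȳ = -82 / (6·12.5) = -82/75.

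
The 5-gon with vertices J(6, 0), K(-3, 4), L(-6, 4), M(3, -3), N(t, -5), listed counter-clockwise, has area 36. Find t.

The doubled signed area Σ (x_i y_{i+1} − x_{i+1} y_i) is linear in t.
With t=0 it equals 57; the coefficient of t is 3 (from the two edges through N).
So 3·t + 57 = 2·36 = 72 ⇒ t = 5.

5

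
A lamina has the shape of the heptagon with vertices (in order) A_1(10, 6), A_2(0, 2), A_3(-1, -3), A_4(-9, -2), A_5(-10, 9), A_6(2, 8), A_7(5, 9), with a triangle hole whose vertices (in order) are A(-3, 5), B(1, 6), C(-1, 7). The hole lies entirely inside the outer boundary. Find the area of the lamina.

139

Outer boundary:
Apply the surveyor's formula: 2A = Σ (x_i·y_{i+1} − x_{i+1}·y_i), indices taken mod 7.
Σ = (20) + (2) + (-25) + (-101) + (-98) + (-22) + (-60) = -284
Area = |Σ|/2 = 142.
Hole:
Apply Gauss's area formula: 2A = Σ (x_i·y_{i+1} − x_{i+1}·y_i), indices taken mod 3.
A→B: (-3)(6) − (1)(5) = -23
B→C: (1)(7) − (-1)(6) = 13
C→A: (-1)(5) − (-3)(7) = 16
Σ = 6
Area = |Σ|/2 = 3.
Net area = 142 − 3 = 139.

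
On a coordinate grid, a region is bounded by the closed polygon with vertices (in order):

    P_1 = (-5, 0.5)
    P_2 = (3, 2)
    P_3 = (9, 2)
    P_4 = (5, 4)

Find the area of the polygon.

12.5

Apply Gauss's area formula: 2A = Σ (x_i·y_{i+1} − x_{i+1}·y_i), indices taken mod 4.
Σ = (-11.5) + (-12) + (26) + (22.5) = 25
Area = |Σ|/2 = 12.5.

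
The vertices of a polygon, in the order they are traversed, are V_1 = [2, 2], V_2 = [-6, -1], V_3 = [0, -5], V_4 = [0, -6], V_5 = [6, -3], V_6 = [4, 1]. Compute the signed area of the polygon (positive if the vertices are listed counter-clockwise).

50

Apply the surveyor's formula: 2A = Σ (x_i·y_{i+1} − x_{i+1}·y_i), indices taken mod 6.
Cross-terms: 10, 30, 0, 36, 18, 6  ⇒  Σ = 100
Signed area = Σ/2 = 50 (positive ⇒ counter-clockwise traversal).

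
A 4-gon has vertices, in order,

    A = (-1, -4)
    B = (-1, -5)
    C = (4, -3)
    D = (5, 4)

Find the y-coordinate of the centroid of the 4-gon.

-18/13

Apply the shoelace (surveyor's) formula. First the cross-terms c_i = x_i·y_{i+1} − x_{i+1}·y_i:
  1, 23, 31, -16  ⇒  2A = 39, A = 19.5.
Then Σ (y_i + y_{i+1})·c_i = -162, so ȳ = -162 / (6·19.5) = -18/13.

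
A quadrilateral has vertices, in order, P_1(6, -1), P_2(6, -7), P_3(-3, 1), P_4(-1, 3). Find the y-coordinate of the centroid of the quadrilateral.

Apply the shoelace formula. First the cross-terms c_i = x_i·y_{i+1} − x_{i+1}·y_i:
  -36, -15, -8, -17  ⇒  2A = -76, A = -38.
Then Σ (y_i + y_{i+1})·c_i = 312, so ȳ = 312 / (6·(-38)) = -26/19.

-26/19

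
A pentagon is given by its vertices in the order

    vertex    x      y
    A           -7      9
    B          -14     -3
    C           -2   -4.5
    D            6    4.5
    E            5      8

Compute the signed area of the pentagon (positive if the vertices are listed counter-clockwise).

174.25

Σ = (147) + (57) + (18) + (25.5) + (101) = 348.5
Signed area = Σ/2 = 174.25 (positive ⇒ counter-clockwise traversal).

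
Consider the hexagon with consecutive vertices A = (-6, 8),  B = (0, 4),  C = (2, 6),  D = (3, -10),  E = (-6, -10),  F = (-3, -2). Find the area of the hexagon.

Σ = (-24) + (-8) + (-38) + (-90) + (-18) + (-36) = -214
Area = |Σ|/2 = 107.

107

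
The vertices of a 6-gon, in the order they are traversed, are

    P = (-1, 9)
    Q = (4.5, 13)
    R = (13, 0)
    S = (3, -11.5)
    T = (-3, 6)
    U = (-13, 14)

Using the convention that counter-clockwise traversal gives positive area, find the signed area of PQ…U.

-227.75

Apply the surveyor's formula: 2A = Σ (x_i·y_{i+1} − x_{i+1}·y_i), indices taken mod 6.
P→Q: (-1)(13) − (4.5)(9) = -53.5
Q→R: (4.5)(0) − (13)(13) = -169
R→S: (13)(-11.5) − (3)(0) = -149.5
S→T: (3)(6) − (-3)(-11.5) = -16.5
T→U: (-3)(14) − (-13)(6) = 36
U→P: (-13)(9) − (-1)(14) = -103
Σ = -455.5
Signed area = Σ/2 = -227.75 (negative ⇒ clockwise traversal).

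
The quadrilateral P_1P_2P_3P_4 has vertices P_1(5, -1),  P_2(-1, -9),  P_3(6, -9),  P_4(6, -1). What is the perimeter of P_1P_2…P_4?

|P_1P_2| = √((-6)² + (-8)²) = √100 = 10
|P_2P_3| = √((7)² + (0)²) = √49 = 7
|P_3P_4| = √((0)² + (8)²) = √64 = 8
|P_4P_1| = √((-1)² + (0)²) = √1 = 1
Perimeter = 10 + 7 + 8 + 1 = 26.

26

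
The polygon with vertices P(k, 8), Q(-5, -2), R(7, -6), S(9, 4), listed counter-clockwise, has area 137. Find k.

The doubled signed area Σ (x_i y_{i+1} − x_{i+1} y_i) is linear in k.
With k=0 it equals 238; the coefficient of k is -6 (from the two edges through P).
So -6·k + 238 = 2·137 = 274 ⇒ k = -6.

-6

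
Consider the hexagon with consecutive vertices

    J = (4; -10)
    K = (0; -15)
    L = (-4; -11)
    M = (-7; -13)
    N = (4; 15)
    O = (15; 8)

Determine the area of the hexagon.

Σ = (-60) + (-60) + (-25) + (-53) + (-193) + (-182) = -573
Area = |Σ|/2 = 286.5.

286.5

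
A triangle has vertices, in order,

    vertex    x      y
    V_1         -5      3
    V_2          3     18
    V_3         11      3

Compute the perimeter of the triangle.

|V_1V_2| = √((8)² + (15)²) = √289 = 17
|V_2V_3| = √((8)² + (-15)²) = √289 = 17
|V_3V_1| = √((-16)² + (0)²) = √256 = 16
Perimeter = 17 + 17 + 16 = 50.

50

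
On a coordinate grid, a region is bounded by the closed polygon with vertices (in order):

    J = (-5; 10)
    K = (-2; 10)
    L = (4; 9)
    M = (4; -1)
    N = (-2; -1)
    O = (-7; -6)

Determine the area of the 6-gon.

Apply the shoelace (surveyor's) formula: 2A = Σ (x_i·y_{i+1} − x_{i+1}·y_i), indices taken mod 6.
Σ = (-30) + (-58) + (-40) + (-6) + (5) + (-100) = -229
Area = |Σ|/2 = 114.5.

114.5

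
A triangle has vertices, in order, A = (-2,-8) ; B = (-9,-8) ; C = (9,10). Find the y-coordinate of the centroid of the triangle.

Apply the surveyor's formula. First the cross-terms c_i = x_i·y_{i+1} − x_{i+1}·y_i:
  -56, -18, -52  ⇒  2A = -126, A = -63.
Then Σ (y_i + y_{i+1})·c_i = 756, so ȳ = 756 / (6·(-63)) = -2.

-2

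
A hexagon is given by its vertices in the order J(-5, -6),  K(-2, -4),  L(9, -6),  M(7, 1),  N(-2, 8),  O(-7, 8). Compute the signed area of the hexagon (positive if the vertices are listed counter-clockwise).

143.5

Apply the shoelace formula: 2A = Σ (x_i·y_{i+1} − x_{i+1}·y_i), indices taken mod 6.
Σ = (8) + (48) + (51) + (58) + (40) + (82) = 287
Signed area = Σ/2 = 143.5 (positive ⇒ counter-clockwise traversal).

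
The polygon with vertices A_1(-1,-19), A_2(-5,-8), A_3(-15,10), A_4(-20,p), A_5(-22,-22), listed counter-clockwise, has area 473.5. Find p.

The doubled signed area Σ (x_i y_{i+1} − x_{i+1} y_i) is linear in p.
With p=0 it equals 779; the coefficient of p is 7 (from the two edges through A_4).
So 7·p + 779 = 2·473.5 = 947 ⇒ p = 24.

24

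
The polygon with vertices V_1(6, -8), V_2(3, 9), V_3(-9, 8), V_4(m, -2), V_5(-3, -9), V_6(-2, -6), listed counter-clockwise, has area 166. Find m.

-5

Write out the shoelace sum; only the two edges meeting at V_4 involve m:
2·Area = [((-9)·(-2) − m·8) + (m·(-9) − (-3)·(-2))] + 235
       = -17·m + 247 = 332
⇒ m = -5.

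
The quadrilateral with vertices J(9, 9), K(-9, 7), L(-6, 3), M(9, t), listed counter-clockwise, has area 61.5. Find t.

The doubled signed area Σ (x_i y_{i+1} − x_{i+1} y_i) is linear in t.
With t=0 it equals 213; the coefficient of t is -15 (from the two edges through M).
So -15·t + 213 = 2·61.5 = 123 ⇒ t = 6.

6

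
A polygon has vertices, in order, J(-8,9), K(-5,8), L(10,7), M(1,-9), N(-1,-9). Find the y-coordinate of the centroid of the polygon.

17/11

Apply Gauss's area formula. First the cross-terms c_i = x_i·y_{i+1} − x_{i+1}·y_i:
  -19, -115, -97, -18, -81  ⇒  2A = -330, A = -165.
Then Σ (y_i + y_{i+1})·c_i = -1530, so ȳ = -1530 / (6·(-165)) = 17/11.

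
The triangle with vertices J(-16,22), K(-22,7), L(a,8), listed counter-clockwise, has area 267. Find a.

14

Write out the shoelace sum; only the two edges meeting at L involve a:
2·Area = [((-22)·8 − a·7) + (a·22 − (-16)·8)] + 372
       = 15·a + 324 = 534
⇒ a = 14.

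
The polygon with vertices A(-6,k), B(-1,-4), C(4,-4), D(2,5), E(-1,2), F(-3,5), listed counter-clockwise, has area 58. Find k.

-2

The doubled signed area Σ (x_i y_{i+1} − x_{i+1} y_i) is linear in k.
With k=0 it equals 112; the coefficient of k is -2 (from the two edges through A).
So -2·k + 112 = 2·58 = 116 ⇒ k = -2.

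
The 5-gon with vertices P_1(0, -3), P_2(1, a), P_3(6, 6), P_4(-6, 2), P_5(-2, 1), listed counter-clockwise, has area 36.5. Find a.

The doubled signed area Σ (x_i y_{i+1} − x_{i+1} y_i) is linear in a.
With a=0 it equals 61; the coefficient of a is -6 (from the two edges through P_2).
So -6·a + 61 = 2·36.5 = 73 ⇒ a = -2.

-2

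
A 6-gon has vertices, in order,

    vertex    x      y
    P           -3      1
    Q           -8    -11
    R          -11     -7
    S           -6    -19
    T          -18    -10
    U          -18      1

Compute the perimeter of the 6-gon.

|PQ| = √((-5)² + (-12)²) = √169 = 13
|QR| = √((-3)² + (4)²) = √25 = 5
|RS| = √((5)² + (-12)²) = √169 = 13
|ST| = √((-12)² + (9)²) = √225 = 15
|TU| = √((0)² + (11)²) = √121 = 11
|UP| = √((15)² + (0)²) = √225 = 15
Perimeter = 13 + 5 + 13 + 15 + 11 + 15 = 72.

72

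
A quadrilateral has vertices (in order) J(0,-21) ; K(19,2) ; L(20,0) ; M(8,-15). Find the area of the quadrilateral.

Σ = (399) + (-40) + (-300) + (-168) = -109
Area = |Σ|/2 = 54.5.

54.5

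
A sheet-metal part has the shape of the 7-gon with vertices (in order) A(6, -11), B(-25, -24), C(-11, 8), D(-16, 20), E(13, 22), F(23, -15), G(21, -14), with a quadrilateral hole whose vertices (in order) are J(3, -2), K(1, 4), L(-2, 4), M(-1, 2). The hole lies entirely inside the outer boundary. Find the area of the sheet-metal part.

1210

Outer boundary:
Apply the shoelace (surveyor's) formula: 2A = Σ (x_i·y_{i+1} − x_{i+1}·y_i), indices taken mod 7.
Σ = (-419) + (-464) + (-92) + (-612) + (-701) + (-7) + (-147) = -2442
Area = |Σ|/2 = 1221.
Hole:
Apply Gauss's area formula: 2A = Σ (x_i·y_{i+1} − x_{i+1}·y_i), indices taken mod 4.
Σ = (14) + (12) + (0) + (-4) = 22
Area = |Σ|/2 = 11.
Net area = 1221 − 11 = 1210.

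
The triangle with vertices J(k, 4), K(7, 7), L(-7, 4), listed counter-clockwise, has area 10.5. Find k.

Write out the shoelace sum; only the two edges meeting at J involve k:
2·Area = [((-7)·4 − k·4) + (k·7 − 7·4)] + 77
       = 3·k + 21 = 21
⇒ k = 0.

0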